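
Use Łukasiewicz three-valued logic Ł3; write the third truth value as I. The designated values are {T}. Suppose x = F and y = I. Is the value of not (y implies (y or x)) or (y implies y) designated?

Yes

y or x = I or F = I
y implies (y or x) = I implies I = T
not (y implies (y or x)) = not T = F
y implies y = I implies I = T
not (y implies (y or x)) or (y implies y) = F or T = T
T ∈ {T}.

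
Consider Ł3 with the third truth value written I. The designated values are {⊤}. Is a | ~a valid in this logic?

No

Countermodel: a=I gives I, which is not designated.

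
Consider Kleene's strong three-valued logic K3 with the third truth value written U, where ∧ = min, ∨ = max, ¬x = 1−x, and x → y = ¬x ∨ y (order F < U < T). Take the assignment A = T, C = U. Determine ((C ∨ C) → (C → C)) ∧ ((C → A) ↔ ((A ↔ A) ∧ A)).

C ∨ C = U ∨ U = U
C → C = U → U = U
(C ∨ C) → (C → C) = U → U = U
C → A = U → T = T
A ↔ A = T ↔ T = T
(A ↔ A) ∧ A = T ∧ T = T
(C → A) ↔ ((A ↔ A) ∧ A) = T ↔ T = T
((C ∨ C) → (C → C)) ∧ ((C → A) ↔ ((A ↔ A) ∧ A)) = U ∧ T = U

U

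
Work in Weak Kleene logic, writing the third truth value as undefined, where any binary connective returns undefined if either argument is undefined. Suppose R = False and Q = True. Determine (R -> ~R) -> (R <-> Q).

~R = ~False = True
R -> ~R = False -> True = True
R <-> Q = False <-> True = False
(R -> ~R) -> (R <-> Q) = True -> False = False

False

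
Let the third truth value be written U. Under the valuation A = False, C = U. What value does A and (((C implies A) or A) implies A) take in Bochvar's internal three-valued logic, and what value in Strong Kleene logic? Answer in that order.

U; False

In Bochvar's internal three-valued logic: C implies A = U implies False = U  [any arg is the third value ⇒ result is the third value]
(C implies A) or A = U or False = U
((C implies A) or A) implies A = U implies False = U
A and (((C implies A) or A) implies A) = False and U = U
In Strong Kleene logic: C implies A = U implies False = U  [not U or False]
(C implies A) or A = U or False = U
((C implies A) or A) implies A = U implies False = U
A and (((C implies A) or A) implies A) = False and U = False
They differ because Bochvar's internal three-valued logic and Strong Kleene logic treat U differently under the binary connectives.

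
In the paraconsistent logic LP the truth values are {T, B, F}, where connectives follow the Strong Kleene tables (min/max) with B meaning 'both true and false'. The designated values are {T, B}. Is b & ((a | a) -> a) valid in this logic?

No

Countermodel: b=F, a=T gives F, which is not designated.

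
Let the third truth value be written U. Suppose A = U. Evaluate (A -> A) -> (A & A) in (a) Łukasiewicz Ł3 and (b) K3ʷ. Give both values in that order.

U; U

In Łukasiewicz Ł3: A -> A = U -> U = 1  [min(1, 1−½+½)]
A & A = U & U = U
(A -> A) -> (A & A) = 1 -> U = U
In K3ʷ: A -> A = U -> U = U  [any arg is the third value ⇒ result is the third value]
A & A = U & U = U
(A -> A) -> (A & A) = U -> U = U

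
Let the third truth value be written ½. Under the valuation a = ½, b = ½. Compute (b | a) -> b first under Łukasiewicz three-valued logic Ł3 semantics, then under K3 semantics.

In Łukasiewicz three-valued logic Ł3: b | a = ½ | ½ = ½
(b | a) -> b = ½ -> ½ = T
In K3: b | a = ½ | ½ = ½
(b | a) -> b = ½ -> ½ = ½  [~½ | ½]
They differ because Łukasiewicz three-valued logic Ł3 and K3 treat ½ differently under implication.

T; ½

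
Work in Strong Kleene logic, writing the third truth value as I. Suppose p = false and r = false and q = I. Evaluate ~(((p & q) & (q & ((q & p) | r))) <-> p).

p & q = false & I = false
q & p = I & false = false
(q & p) | r = false | false = false
q & ((q & p) | r) = I & false = false
(p & q) & (q & ((q & p) | r)) = false & false = false
((p & q) & (q & ((q & p) | r))) <-> p = false <-> false = true
~(((p & q) & (q & ((q & p) | r))) <-> p) = ~true = false

false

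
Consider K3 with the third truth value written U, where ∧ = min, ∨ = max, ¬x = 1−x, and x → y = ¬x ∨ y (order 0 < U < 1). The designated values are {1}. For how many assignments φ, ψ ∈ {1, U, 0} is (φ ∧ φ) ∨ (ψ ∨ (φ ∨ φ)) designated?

5

Of the 9 assignments, 5 give a value in {1}.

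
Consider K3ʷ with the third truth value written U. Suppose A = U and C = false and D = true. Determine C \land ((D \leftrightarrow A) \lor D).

D \leftrightarrow A = true \leftrightarrow U = U
(D \leftrightarrow A) \lor D = U \lor true = U
C \land ((D \leftrightarrow A) \lor D) = false \land U = U

U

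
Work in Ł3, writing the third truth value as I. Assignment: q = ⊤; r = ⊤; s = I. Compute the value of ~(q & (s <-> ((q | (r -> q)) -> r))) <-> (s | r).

I

r -> q = ⊤ -> ⊤ = ⊤
q | (r -> q) = ⊤ | ⊤ = ⊤
(q | (r -> q)) -> r = ⊤ -> ⊤ = ⊤
s <-> ((q | (r -> q)) -> r) = I <-> ⊤ = I  [1 − |½−1|]
q & (s <-> ((q | (r -> q)) -> r)) = ⊤ & I = I
~(q & (s <-> ((q | (r -> q)) -> r))) = ~I = I
s | r = I | ⊤ = ⊤
~(q & (s <-> ((q | (r -> q)) -> r))) <-> (s | r) = I <-> ⊤ = I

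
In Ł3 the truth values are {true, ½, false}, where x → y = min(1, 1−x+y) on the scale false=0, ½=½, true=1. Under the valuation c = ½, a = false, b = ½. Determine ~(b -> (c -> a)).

false

c -> a = ½ -> false = ½  [min(1, 1−½+0)]
b -> (c -> a) = ½ -> ½ = true
~(b -> (c -> a)) = ~true = false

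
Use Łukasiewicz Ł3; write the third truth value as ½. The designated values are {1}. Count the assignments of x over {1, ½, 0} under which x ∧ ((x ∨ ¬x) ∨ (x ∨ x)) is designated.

x=1: 1 ✓
x=½: ½ ·
x=0: 0 ·

1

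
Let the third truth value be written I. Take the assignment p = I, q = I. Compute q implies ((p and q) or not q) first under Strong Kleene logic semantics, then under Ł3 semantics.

I; ⊤

In Strong Kleene logic: p and q = I and I = I
not q = not I = I
(p and q) or not q = I or I = I
q implies ((p and q) or not q) = I implies I = I  [not I or I]
In Ł3: p and q = I and I = I
not q = not I = I
(p and q) or not q = I or I = I
q implies ((p and q) or not q) = I implies I = ⊤  [min(1, 1−½+½)]
They differ because Strong Kleene logic and Ł3 treat I differently under implication.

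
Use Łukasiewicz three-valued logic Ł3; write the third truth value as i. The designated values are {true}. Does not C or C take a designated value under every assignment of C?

No

Countermodel: C=i gives i, which is not designated.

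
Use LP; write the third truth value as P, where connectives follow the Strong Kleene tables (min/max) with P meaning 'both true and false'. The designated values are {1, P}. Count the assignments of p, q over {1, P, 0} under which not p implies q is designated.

Of the 9 assignments, 8 give a value in {1, P}.

8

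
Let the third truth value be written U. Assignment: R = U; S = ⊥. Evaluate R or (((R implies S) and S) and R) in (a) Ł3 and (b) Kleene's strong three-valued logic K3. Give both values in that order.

In Ł3: R implies S = U implies ⊥ = U  [min(1, 1−½+0)]
(R implies S) and S = U and ⊥ = ⊥
((R implies S) and S) and R = ⊥ and U = ⊥
R or (((R implies S) and S) and R) = U or ⊥ = U
In Kleene's strong three-valued logic K3: R implies S = U implies ⊥ = U
(R implies S) and S = U and ⊥ = ⊥
((R implies S) and S) and R = ⊥ and U = ⊥
R or (((R implies S) and S) and R) = U or ⊥ = U

U; U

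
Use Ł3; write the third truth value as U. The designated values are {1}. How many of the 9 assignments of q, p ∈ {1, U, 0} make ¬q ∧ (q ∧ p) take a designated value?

0

Of the 9 assignments, 0 give a value in {1}.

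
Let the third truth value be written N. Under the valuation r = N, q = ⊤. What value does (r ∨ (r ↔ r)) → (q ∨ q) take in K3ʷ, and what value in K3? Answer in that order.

N; ⊤

In K3ʷ: r ↔ r = N ↔ N = N
r ∨ (r ↔ r) = N ∨ N = N
q ∨ q = ⊤ ∨ ⊤ = ⊤
(r ∨ (r ↔ r)) → (q ∨ q) = N → ⊤ = N  [any arg is the third value ⇒ result is the third value]
In K3: r ↔ r = N ↔ N = N
r ∨ (r ↔ r) = N ∨ N = N
q ∨ q = ⊤ ∨ ⊤ = ⊤
(r ∨ (r ↔ r)) → (q ∨ q) = N → ⊤ = ⊤  [¬N ∨ ⊤]
They differ because K3ʷ and K3 treat N differently under the binary connectives.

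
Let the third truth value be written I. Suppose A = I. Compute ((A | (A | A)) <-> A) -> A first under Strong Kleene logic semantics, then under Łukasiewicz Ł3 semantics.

I; I

In Strong Kleene logic: A | A = I | I = I
A | (A | A) = I | I = I
(A | (A | A)) <-> A = I <-> I = I
((A | (A | A)) <-> A) -> A = I -> I = I
In Łukasiewicz Ł3: A | A = I | I = I
A | (A | A) = I | I = I
(A | (A | A)) <-> A = I <-> I = true  [1 − |½−½|]
((A | (A | A)) <-> A) -> A = true -> I = I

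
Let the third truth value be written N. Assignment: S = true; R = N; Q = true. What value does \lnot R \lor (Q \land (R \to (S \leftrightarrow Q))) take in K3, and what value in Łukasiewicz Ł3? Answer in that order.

In K3: \lnot R = \lnot N = N
S \leftrightarrow Q = true \leftrightarrow true = true
R \to (S \leftrightarrow Q) = N \to true = true  [\lnot N \lor true]
Q \land (R \to (S \leftrightarrow Q)) = true \land true = true
\lnot R \lor (Q \land (R \to (S \leftrightarrow Q))) = N \lor true = true
In Łukasiewicz Ł3: \lnot R = \lnot N = N
S \leftrightarrow Q = true \leftrightarrow true = true
R \to (S \leftrightarrow Q) = N \to true = true  [min(1, 1−½+1)]
Q \land (R \to (S \leftrightarrow Q)) = true \land true = true
\lnot R \lor (Q \land (R \to (S \leftrightarrow Q))) = N \lor true = true

true; true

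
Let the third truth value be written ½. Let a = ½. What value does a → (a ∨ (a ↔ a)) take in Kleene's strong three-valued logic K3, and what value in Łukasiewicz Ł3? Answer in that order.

In Kleene's strong three-valued logic K3: a ↔ a = ½ ↔ ½ = ½
a ∨ (a ↔ a) = ½ ∨ ½ = ½
a → (a ∨ (a ↔ a)) = ½ → ½ = ½  [¬½ ∨ ½]
In Łukasiewicz Ł3: a ↔ a = ½ ↔ ½ = T  [1 − |½−½|]
a ∨ (a ↔ a) = ½ ∨ T = T
a → (a ∨ (a ↔ a)) = ½ → T = T
They differ because Kleene's strong three-valued logic K3 and Łukasiewicz Ł3 treat ½ differently under implication.

½; T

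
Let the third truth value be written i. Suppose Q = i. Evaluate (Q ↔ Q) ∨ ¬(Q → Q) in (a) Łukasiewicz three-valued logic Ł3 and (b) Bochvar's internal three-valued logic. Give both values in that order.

true; i

In Łukasiewicz three-valued logic Ł3: Q ↔ Q = i ↔ i = true  [1 − |½−½|]
Q → Q = i → i = true
¬(Q → Q) = ¬true = false
(Q ↔ Q) ∨ ¬(Q → Q) = true ∨ false = true
In Bochvar's internal three-valued logic: Q ↔ Q = i ↔ i = i
Q → Q = i → i = i
¬(Q → Q) = ¬i = i
(Q ↔ Q) ∨ ¬(Q → Q) = i ∨ i = i
They differ because Łukasiewicz three-valued logic Ł3 and Bochvar's internal three-valued logic treat i differently under the binary connectives.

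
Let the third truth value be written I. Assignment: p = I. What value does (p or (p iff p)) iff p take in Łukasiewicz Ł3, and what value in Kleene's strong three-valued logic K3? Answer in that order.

In Łukasiewicz Ł3: p iff p = I iff I = ⊤  [1 − |½−½|]
p or (p iff p) = I or ⊤ = ⊤
(p or (p iff p)) iff p = ⊤ iff I = I
In Kleene's strong three-valued logic K3: p iff p = I iff I = I
p or (p iff p) = I or I = I
(p or (p iff p)) iff p = I iff I = I

I; I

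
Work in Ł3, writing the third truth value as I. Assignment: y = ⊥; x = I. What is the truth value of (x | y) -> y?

I

x | y = I | ⊥ = I
(x | y) -> y = I -> ⊥ = I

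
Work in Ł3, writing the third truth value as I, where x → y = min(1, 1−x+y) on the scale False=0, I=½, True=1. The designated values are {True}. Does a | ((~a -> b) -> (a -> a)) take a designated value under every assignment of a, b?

Every assignment of a, b over {True, I, False} gives a value in {True}.
In particular, with a=I, b=I: a | ((~a -> b) -> (a -> a)) = True.

Yes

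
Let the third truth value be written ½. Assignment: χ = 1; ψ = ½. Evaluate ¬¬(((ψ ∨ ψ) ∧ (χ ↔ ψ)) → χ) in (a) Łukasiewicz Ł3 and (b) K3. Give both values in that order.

In Łukasiewicz Ł3: ψ ∨ ψ = ½ ∨ ½ = ½
χ ↔ ψ = 1 ↔ ½ = ½  [1 − |1−½|]
(ψ ∨ ψ) ∧ (χ ↔ ψ) = ½ ∧ ½ = ½
((ψ ∨ ψ) ∧ (χ ↔ ψ)) → χ = ½ → 1 = 1
¬(((ψ ∨ ψ) ∧ (χ ↔ ψ)) → χ) = ¬1 = 0
¬¬(((ψ ∨ ψ) ∧ (χ ↔ ψ)) → χ) = ¬0 = 1
In K3: ψ ∨ ψ = ½ ∨ ½ = ½
χ ↔ ψ = 1 ↔ ½ = ½
(ψ ∨ ψ) ∧ (χ ↔ ψ) = ½ ∧ ½ = ½
((ψ ∨ ψ) ∧ (χ ↔ ψ)) → χ = ½ → 1 = 1  [¬½ ∨ 1]
¬(((ψ ∨ ψ) ∧ (χ ↔ ψ)) → χ) = ¬1 = 0
¬¬(((ψ ∨ ψ) ∧ (χ ↔ ψ)) → χ) = ¬0 = 1

1; 1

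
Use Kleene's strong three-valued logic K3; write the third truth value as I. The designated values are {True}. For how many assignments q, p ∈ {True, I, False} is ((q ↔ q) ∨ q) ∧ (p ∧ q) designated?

1

Designated under: (q=True, p=True).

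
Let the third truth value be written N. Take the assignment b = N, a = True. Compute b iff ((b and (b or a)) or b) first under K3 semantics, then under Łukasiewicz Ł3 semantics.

N; True

In K3: b or a = N or True = True
b and (b or a) = N and True = N
(b and (b or a)) or b = N or N = N
b iff ((b and (b or a)) or b) = N iff N = N
In Łukasiewicz Ł3: b or a = N or True = True
b and (b or a) = N and True = N
(b and (b or a)) or b = N or N = N
b iff ((b and (b or a)) or b) = N iff N = True  [1 − |½−½|]
They differ because K3 and Łukasiewicz Ł3 treat N differently under implication.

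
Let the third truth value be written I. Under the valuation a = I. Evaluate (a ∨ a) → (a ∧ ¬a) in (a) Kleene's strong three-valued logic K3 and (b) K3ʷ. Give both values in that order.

In Kleene's strong three-valued logic K3: a ∨ a = I ∨ I = I
¬a = ¬I = I
a ∧ ¬a = I ∧ I = I
(a ∨ a) → (a ∧ ¬a) = I → I = I
In K3ʷ: a ∨ a = I ∨ I = I
¬a = ¬I = I
a ∧ ¬a = I ∧ I = I
(a ∨ a) → (a ∧ ¬a) = I → I = I

I; I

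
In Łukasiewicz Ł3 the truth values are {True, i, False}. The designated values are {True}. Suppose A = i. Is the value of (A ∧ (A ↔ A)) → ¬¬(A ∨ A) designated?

A ↔ A = i ↔ i = True  [1 − |½−½|]
A ∧ (A ↔ A) = i ∧ True = i
A ∨ A = i ∨ i = i
¬(A ∨ A) = ¬i = i
¬¬(A ∨ A) = ¬i = i
(A ∧ (A ↔ A)) → ¬¬(A ∨ A) = i → i = True
True ∈ {True}.

Yes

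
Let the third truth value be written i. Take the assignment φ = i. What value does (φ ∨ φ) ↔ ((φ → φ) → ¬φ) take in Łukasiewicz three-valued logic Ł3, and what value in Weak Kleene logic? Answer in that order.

In Łukasiewicz three-valued logic Ł3: φ ∨ φ = i ∨ i = i
φ → φ = i → i = true
¬φ = ¬i = i
(φ → φ) → ¬φ = true → i = i
(φ ∨ φ) ↔ ((φ → φ) → ¬φ) = i ↔ i = true
In Weak Kleene logic: φ ∨ φ = i ∨ i = i
φ → φ = i → i = i  [any arg is the third value ⇒ result is the third value]
¬φ = ¬i = i
(φ → φ) → ¬φ = i → i = i
(φ ∨ φ) ↔ ((φ → φ) → ¬φ) = i ↔ i = i
They differ because Łukasiewicz three-valued logic Ł3 and Weak Kleene logic treat i differently under the binary connectives.

true; i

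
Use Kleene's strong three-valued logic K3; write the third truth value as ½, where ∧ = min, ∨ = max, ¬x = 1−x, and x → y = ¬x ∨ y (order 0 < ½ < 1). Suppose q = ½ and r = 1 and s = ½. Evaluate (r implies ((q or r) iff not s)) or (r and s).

q or r = ½ or 1 = 1
not s = not ½ = ½
(q or r) iff not s = 1 iff ½ = ½
r implies ((q or r) iff not s) = 1 implies ½ = ½  [not 1 or ½]
r and s = 1 and ½ = ½
(r implies ((q or r) iff not s)) or (r and s) = ½ or ½ = ½

½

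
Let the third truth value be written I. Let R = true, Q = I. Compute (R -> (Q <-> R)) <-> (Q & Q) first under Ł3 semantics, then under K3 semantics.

In Ł3: Q <-> R = I <-> true = I  [1 − |½−1|]
R -> (Q <-> R) = true -> I = I
Q & Q = I & I = I
(R -> (Q <-> R)) <-> (Q & Q) = I <-> I = true
In K3: Q <-> R = I <-> true = I
R -> (Q <-> R) = true -> I = I
Q & Q = I & I = I
(R -> (Q <-> R)) <-> (Q & Q) = I <-> I = I
They differ because Ł3 and K3 treat I differently under implication.

true; I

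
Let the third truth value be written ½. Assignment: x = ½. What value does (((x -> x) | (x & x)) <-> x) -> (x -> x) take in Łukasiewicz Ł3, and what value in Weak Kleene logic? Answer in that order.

In Łukasiewicz Ł3: x -> x = ½ -> ½ = 1  [min(1, 1−½+½)]
x & x = ½ & ½ = ½
(x -> x) | (x & x) = 1 | ½ = 1
((x -> x) | (x & x)) <-> x = 1 <-> ½ = ½
x -> x = ½ -> ½ = 1
(((x -> x) | (x & x)) <-> x) -> (x -> x) = ½ -> 1 = 1
In Weak Kleene logic: x -> x = ½ -> ½ = ½  [any arg is the third value ⇒ result is the third value]
x & x = ½ & ½ = ½
(x -> x) | (x & x) = ½ | ½ = ½
((x -> x) | (x & x)) <-> x = ½ <-> ½ = ½
x -> x = ½ -> ½ = ½
(((x -> x) | (x & x)) <-> x) -> (x -> x) = ½ -> ½ = ½
They differ because Łukasiewicz Ł3 and Weak Kleene logic treat ½ differently under the binary connectives.

1; ½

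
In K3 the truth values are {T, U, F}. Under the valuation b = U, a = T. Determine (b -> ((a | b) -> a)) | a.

T

a | b = T | U = T
(a | b) -> a = T -> T = T
b -> ((a | b) -> a) = U -> T = T
(b -> ((a | b) -> a)) | a = T | T = T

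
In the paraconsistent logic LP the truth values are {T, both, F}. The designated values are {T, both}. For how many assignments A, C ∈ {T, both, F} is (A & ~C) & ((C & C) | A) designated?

4

Designated under: (A=T, C=both); (A=T, C=F); (A=both, C=both); (A=both, C=F).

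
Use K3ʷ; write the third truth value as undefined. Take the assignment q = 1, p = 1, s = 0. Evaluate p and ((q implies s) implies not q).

1

q implies s = 1 implies 0 = 0
not q = not 1 = 0
(q implies s) implies not q = 0 implies 0 = 1
p and ((q implies s) implies not q) = 1 and 1 = 1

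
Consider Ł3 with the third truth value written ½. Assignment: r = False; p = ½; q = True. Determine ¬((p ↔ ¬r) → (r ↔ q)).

¬r = ¬False = True
p ↔ ¬r = ½ ↔ True = ½
r ↔ q = False ↔ True = False
(p ↔ ¬r) → (r ↔ q) = ½ → False = ½
¬((p ↔ ¬r) → (r ↔ q)) = ¬½ = ½

½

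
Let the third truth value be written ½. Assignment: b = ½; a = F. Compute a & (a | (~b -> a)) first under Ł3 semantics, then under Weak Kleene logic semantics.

In Ł3: ~b = ~½ = ½
~b -> a = ½ -> F = ½  [min(1, 1−½+0)]
a | (~b -> a) = F | ½ = ½
a & (a | (~b -> a)) = F & ½ = F
In Weak Kleene logic: ~b = ~½ = ½
~b -> a = ½ -> F = ½  [any arg is the third value ⇒ result is the third value]
a | (~b -> a) = F | ½ = ½
a & (a | (~b -> a)) = F & ½ = ½
They differ because Ł3 and Weak Kleene logic treat ½ differently under the binary connectives.

F; ½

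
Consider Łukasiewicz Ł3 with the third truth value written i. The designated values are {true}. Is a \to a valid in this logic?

Every assignment of a over {true, i, false} gives a value in {true}.
In particular, with a=i: a \to a = true.

Yes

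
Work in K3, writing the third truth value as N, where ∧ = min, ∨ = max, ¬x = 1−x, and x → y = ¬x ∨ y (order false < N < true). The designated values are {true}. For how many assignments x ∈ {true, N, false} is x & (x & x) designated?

1

x=true: true ✓
x=N: N ·
x=false: false ·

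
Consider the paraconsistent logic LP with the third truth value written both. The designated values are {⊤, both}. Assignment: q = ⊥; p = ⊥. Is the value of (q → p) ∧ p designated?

q → p = ⊥ → ⊥ = ⊤
(q → p) ∧ p = ⊤ ∧ ⊥ = ⊥
⊥ ∉ {⊤, both}.

No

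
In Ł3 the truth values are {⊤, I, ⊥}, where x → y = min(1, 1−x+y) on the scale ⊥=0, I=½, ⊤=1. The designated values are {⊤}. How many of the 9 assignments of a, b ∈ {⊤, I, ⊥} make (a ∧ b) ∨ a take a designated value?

Designated under: (a=⊤, b=⊤); (a=⊤, b=I); (a=⊤, b=⊥).

3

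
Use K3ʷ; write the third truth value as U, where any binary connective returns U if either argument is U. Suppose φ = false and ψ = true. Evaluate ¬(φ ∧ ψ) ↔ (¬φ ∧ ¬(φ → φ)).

φ ∧ ψ = false ∧ true = false
¬(φ ∧ ψ) = ¬false = true
¬φ = ¬false = true
φ → φ = false → false = true
¬(φ → φ) = ¬true = false
¬φ ∧ ¬(φ → φ) = true ∧ false = false
¬(φ ∧ ψ) ↔ (¬φ ∧ ¬(φ → φ)) = true ↔ false = false

false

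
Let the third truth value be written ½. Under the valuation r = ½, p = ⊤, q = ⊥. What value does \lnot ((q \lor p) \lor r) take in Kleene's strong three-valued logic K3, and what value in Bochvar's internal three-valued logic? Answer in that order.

In Kleene's strong three-valued logic K3: q \lor p = ⊥ \lor ⊤ = ⊤
(q \lor p) \lor r = ⊤ \lor ½ = ⊤
\lnot ((q \lor p) \lor r) = \lnot ⊤ = ⊥
In Bochvar's internal three-valued logic: q \lor p = ⊥ \lor ⊤ = ⊤
(q \lor p) \lor r = ⊤ \lor ½ = ½
\lnot ((q \lor p) \lor r) = \lnot ½ = ½
They differ because Kleene's strong three-valued logic K3 and Bochvar's internal three-valued logic treat ½ differently under the binary connectives.

⊥; ½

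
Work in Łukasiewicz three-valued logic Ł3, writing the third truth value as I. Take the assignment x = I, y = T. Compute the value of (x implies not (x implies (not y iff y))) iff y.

not y = not T = F
not y iff y = F iff T = F
x implies (not y iff y) = I implies F = I  [min(1, 1−½+0)]
not (x implies (not y iff y)) = not I = I
x implies not (x implies (not y iff y)) = I implies I = T
(x implies not (x implies (not y iff y))) iff y = T iff T = T

T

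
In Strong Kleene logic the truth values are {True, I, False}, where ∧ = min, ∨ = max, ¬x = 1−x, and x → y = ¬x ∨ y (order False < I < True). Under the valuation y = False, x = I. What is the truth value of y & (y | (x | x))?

x | x = I | I = I
y | (x | x) = False | I = I
y & (y | (x | x)) = False & I = False

False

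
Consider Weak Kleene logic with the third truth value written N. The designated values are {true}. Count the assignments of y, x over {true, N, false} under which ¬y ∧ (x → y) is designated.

1

Designated under: (y=false, x=false).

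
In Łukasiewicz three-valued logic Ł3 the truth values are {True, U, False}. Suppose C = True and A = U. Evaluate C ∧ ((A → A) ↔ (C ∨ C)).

True

A → A = U → U = True  [min(1, 1−½+½)]
C ∨ C = True ∨ True = True
(A → A) ↔ (C ∨ C) = True ↔ True = True
C ∧ ((A → A) ↔ (C ∨ C)) = True ∧ True = True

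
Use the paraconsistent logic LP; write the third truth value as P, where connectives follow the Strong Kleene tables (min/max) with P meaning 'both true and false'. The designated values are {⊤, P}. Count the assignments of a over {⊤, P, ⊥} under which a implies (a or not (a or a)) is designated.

3

a=⊤: ⊤ ✓
a=P: P ✓
a=⊥: ⊤ ✓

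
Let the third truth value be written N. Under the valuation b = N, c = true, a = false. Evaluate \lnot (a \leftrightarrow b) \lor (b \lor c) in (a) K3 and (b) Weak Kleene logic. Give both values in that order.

In K3: a \leftrightarrow b = false \leftrightarrow N = N
\lnot (a \leftrightarrow b) = \lnot N = N
b \lor c = N \lor true = true
\lnot (a \leftrightarrow b) \lor (b \lor c) = N \lor true = true
In Weak Kleene logic: a \leftrightarrow b = false \leftrightarrow N = N
\lnot (a \leftrightarrow b) = \lnot N = N
b \lor c = N \lor true = N
\lnot (a \leftrightarrow b) \lor (b \lor c) = N \lor N = N
They differ because K3 and Weak Kleene logic treat N differently under the binary connectives.

true; N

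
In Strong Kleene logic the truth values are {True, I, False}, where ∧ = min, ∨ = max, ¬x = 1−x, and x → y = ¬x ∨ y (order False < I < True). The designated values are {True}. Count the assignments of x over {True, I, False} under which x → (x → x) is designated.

2

x=True: True ✓
x=I: I ·
x=False: True ✓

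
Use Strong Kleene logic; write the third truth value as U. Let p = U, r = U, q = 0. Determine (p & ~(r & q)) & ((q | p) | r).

r & q = U & 0 = 0
~(r & q) = ~0 = 1
p & ~(r & q) = U & 1 = U
q | p = 0 | U = U
(q | p) | r = U | U = U
(p & ~(r & q)) & ((q | p) | r) = U & U = U

U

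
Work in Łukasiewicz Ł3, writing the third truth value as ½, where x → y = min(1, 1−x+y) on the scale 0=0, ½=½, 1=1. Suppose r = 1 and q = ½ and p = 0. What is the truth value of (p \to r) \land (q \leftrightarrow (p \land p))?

p \to r = 0 \to 1 = 1
p \land p = 0 \land 0 = 0
q \leftrightarrow (p \land p) = ½ \leftrightarrow 0 = ½  [1 − |½−0|]
(p \to r) \land (q \leftrightarrow (p \land p)) = 1 \land ½ = ½

½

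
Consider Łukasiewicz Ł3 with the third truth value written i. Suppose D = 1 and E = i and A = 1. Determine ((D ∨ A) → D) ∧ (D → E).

D ∨ A = 1 ∨ 1 = 1
(D ∨ A) → D = 1 → 1 = 1
D → E = 1 → i = i  [min(1, 1−1+½)]
((D ∨ A) → D) ∧ (D → E) = 1 ∧ i = i

i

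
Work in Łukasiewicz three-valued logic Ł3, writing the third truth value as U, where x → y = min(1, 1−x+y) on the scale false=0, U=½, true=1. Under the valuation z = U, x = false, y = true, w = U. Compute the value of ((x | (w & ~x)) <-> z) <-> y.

~x = ~false = true
w & ~x = U & true = U
x | (w & ~x) = false | U = U
(x | (w & ~x)) <-> z = U <-> U = true  [1 − |½−½|]
((x | (w & ~x)) <-> z) <-> y = true <-> true = true

true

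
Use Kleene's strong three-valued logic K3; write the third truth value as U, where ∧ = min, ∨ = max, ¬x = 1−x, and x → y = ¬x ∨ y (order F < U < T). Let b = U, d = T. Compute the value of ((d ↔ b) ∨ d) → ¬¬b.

d ↔ b = T ↔ U = U
(d ↔ b) ∨ d = U ∨ T = T
¬b = ¬U = U
¬¬b = ¬U = U
((d ↔ b) ∨ d) → ¬¬b = T → U = U

U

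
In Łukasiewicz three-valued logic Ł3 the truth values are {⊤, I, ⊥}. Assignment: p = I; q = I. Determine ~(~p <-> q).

~p = ~I = I
~p <-> q = I <-> I = ⊤
~(~p <-> q) = ~⊤ = ⊥

⊥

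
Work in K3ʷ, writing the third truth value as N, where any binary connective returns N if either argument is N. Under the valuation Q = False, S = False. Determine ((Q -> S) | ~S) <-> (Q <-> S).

Q -> S = False -> False = True
~S = ~False = True
(Q -> S) | ~S = True | True = True
Q <-> S = False <-> False = True
((Q -> S) | ~S) <-> (Q <-> S) = True <-> True = True

True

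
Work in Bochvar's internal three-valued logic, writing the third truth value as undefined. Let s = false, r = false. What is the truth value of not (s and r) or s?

s and r = false and false = false
not (s and r) = not false = true
not (s and r) or s = true or false = true

true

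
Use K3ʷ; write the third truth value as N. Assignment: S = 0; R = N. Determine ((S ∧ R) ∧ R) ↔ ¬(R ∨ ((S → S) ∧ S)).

S ∧ R = 0 ∧ N = N
(S ∧ R) ∧ R = N ∧ N = N
S → S = 0 → 0 = 1
(S → S) ∧ S = 1 ∧ 0 = 0
R ∨ ((S → S) ∧ S) = N ∨ 0 = N
¬(R ∨ ((S → S) ∧ S)) = ¬N = N
((S ∧ R) ∧ R) ↔ ¬(R ∨ ((S → S) ∧ S)) = N ↔ N = N

N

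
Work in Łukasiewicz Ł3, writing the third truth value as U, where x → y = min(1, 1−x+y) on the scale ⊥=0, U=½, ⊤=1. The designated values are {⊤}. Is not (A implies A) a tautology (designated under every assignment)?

No

Countermodel: A=⊤ gives ⊥, which is not designated.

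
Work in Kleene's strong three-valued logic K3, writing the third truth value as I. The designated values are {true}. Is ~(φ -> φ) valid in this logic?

Countermodel: φ=true gives false, which is not designated.

No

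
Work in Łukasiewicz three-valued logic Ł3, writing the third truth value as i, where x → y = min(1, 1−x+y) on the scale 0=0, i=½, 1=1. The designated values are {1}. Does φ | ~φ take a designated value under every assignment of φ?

Countermodel: φ=i gives i, which is not designated.

No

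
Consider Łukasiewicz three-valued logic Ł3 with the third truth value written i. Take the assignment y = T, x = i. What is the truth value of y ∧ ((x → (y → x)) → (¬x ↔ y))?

i

y → x = T → i = i  [min(1, 1−1+½)]
x → (y → x) = i → i = T
¬x = ¬i = i
¬x ↔ y = i ↔ T = i
(x → (y → x)) → (¬x ↔ y) = T → i = i
y ∧ ((x → (y → x)) → (¬x ↔ y)) = T ∧ i = i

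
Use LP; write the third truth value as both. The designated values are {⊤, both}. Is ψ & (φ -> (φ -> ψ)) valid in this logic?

Countermodel: ψ=⊥, φ=⊤ gives ⊥, which is not designated.

No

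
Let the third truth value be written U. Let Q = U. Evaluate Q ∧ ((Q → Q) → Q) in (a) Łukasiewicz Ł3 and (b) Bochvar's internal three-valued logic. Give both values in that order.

In Łukasiewicz Ł3: Q → Q = U → U = 1  [min(1, 1−½+½)]
(Q → Q) → Q = 1 → U = U
Q ∧ ((Q → Q) → Q) = U ∧ U = U
In Bochvar's internal three-valued logic: Q → Q = U → U = U  [any arg is the third value ⇒ result is the third value]
(Q → Q) → Q = U → U = U
Q ∧ ((Q → Q) → Q) = U ∧ U = U

U; U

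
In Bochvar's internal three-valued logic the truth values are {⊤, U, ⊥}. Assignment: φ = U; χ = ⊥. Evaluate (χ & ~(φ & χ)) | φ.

φ & χ = U & ⊥ = U
~(φ & χ) = ~U = U
χ & ~(φ & χ) = ⊥ & U = U
(χ & ~(φ & χ)) | φ = U | U = U

U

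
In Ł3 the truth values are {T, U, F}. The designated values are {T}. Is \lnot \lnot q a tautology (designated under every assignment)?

Countermodel: q=U gives U, which is not designated.

No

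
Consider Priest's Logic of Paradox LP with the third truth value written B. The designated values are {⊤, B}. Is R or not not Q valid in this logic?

Countermodel: R=⊥, Q=⊥ gives ⊥, which is not designated.

No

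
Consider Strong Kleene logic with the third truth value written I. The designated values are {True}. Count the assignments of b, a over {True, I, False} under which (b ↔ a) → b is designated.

4

Designated under: (b=True, a=True); (b=True, a=I); (b=True, a=False); (b=False, a=True).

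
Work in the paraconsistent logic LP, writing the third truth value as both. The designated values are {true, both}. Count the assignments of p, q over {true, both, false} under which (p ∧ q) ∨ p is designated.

6

Of the 9 assignments, 6 give a value in {true, both}.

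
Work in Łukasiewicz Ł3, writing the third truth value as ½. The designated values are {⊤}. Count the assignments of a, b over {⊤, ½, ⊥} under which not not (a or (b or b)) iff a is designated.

6

Of the 9 assignments, 6 give a value in {⊤}.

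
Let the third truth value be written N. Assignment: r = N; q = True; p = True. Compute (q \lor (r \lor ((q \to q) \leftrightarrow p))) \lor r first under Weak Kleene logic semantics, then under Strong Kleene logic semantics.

N; True

In Weak Kleene logic: q \to q = True \to True = True
(q \to q) \leftrightarrow p = True \leftrightarrow True = True
r \lor ((q \to q) \leftrightarrow p) = N \lor True = N
q \lor (r \lor ((q \to q) \leftrightarrow p)) = True \lor N = N
(q \lor (r \lor ((q \to q) \leftrightarrow p))) \lor r = N \lor N = N
In Strong Kleene logic: q \to q = True \to True = True
(q \to q) \leftrightarrow p = True \leftrightarrow True = True
r \lor ((q \to q) \leftrightarrow p) = N \lor True = True
q \lor (r \lor ((q \to q) \leftrightarrow p)) = True \lor True = True
(q \lor (r \lor ((q \to q) \leftrightarrow p))) \lor r = True \lor N = True
They differ because Weak Kleene logic and Strong Kleene logic treat N differently under the binary connectives.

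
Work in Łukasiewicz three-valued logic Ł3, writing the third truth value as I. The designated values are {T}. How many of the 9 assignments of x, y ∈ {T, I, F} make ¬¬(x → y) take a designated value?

Of the 9 assignments, 6 give a value in {T}.

6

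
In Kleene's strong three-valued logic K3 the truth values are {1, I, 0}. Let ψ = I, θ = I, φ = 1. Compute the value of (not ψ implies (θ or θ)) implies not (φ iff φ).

not ψ = not I = I
θ or θ = I or I = I
not ψ implies (θ or θ) = I implies I = I
φ iff φ = 1 iff 1 = 1
not (φ iff φ) = not 1 = 0
(not ψ implies (θ or θ)) implies not (φ iff φ) = I implies 0 = I

I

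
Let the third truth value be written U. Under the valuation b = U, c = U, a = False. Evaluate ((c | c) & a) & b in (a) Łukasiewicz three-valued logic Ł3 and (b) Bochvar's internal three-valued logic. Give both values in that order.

False; U

In Łukasiewicz three-valued logic Ł3: c | c = U | U = U
(c | c) & a = U & False = False
((c | c) & a) & b = False & U = False
In Bochvar's internal three-valued logic: c | c = U | U = U
(c | c) & a = U & False = U
((c | c) & a) & b = U & U = U
They differ because Łukasiewicz three-valued logic Ł3 and Bochvar's internal three-valued logic treat U differently under the binary connectives.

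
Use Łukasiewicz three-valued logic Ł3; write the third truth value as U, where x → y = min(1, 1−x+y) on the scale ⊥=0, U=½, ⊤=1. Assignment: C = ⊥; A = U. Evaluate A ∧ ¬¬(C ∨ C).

⊥

C ∨ C = ⊥ ∨ ⊥ = ⊥
¬(C ∨ C) = ¬⊥ = ⊤
¬¬(C ∨ C) = ¬⊤ = ⊥
A ∧ ¬¬(C ∨ C) = U ∧ ⊥ = ⊥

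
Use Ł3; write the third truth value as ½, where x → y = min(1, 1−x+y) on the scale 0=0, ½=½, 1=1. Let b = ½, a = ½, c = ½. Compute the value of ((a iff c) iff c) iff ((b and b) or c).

a iff c = ½ iff ½ = 1  [1 − |½−½|]
(a iff c) iff c = 1 iff ½ = ½
b and b = ½ and ½ = ½
(b and b) or c = ½ or ½ = ½
((a iff c) iff c) iff ((b and b) or c) = ½ iff ½ = 1

1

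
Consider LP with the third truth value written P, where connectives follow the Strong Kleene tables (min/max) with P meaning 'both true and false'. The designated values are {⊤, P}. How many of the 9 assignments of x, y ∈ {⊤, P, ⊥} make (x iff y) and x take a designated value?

Of the 9 assignments, 5 give a value in {⊤, P}.

5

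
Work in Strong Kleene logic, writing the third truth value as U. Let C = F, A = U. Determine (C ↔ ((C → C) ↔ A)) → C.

U

C → C = F → F = T
(C → C) ↔ A = T ↔ U = U
C ↔ ((C → C) ↔ A) = F ↔ U = U
(C ↔ ((C → C) ↔ A)) → C = U → F = U  [¬U ∨ F]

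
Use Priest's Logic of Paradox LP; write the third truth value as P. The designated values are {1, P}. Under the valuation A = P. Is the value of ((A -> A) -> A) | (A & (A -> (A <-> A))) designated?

Yes

A -> A = P -> P = P
(A -> A) -> A = P -> P = P
A <-> A = P <-> P = P
A -> (A <-> A) = P -> P = P
A & (A -> (A <-> A)) = P & P = P
((A -> A) -> A) | (A & (A -> (A <-> A))) = P | P = P
P ∈ {1, P}.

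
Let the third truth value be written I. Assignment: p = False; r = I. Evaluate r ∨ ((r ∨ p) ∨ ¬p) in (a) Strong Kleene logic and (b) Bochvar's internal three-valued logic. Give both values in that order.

True; I

In Strong Kleene logic: r ∨ p = I ∨ False = I
¬p = ¬False = True
(r ∨ p) ∨ ¬p = I ∨ True = True
r ∨ ((r ∨ p) ∨ ¬p) = I ∨ True = True
In Bochvar's internal three-valued logic: r ∨ p = I ∨ False = I
¬p = ¬False = True
(r ∨ p) ∨ ¬p = I ∨ True = I
r ∨ ((r ∨ p) ∨ ¬p) = I ∨ I = I
They differ because Strong Kleene logic and Bochvar's internal three-valued logic treat I differently under the binary connectives.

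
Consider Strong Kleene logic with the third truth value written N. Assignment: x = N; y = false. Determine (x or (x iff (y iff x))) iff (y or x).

N

y iff x = false iff N = N
x iff (y iff x) = N iff N = N
x or (x iff (y iff x)) = N or N = N
y or x = false or N = N
(x or (x iff (y iff x))) iff (y or x) = N iff N = N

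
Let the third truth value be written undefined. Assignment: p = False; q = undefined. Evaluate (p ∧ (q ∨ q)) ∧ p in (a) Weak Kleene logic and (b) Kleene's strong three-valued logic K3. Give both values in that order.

undefined; False

In Weak Kleene logic: q ∨ q = undefined ∨ undefined = undefined
p ∧ (q ∨ q) = False ∧ undefined = undefined
(p ∧ (q ∨ q)) ∧ p = undefined ∧ False = undefined
In Kleene's strong three-valued logic K3: q ∨ q = undefined ∨ undefined = undefined
p ∧ (q ∨ q) = False ∧ undefined = False
(p ∧ (q ∨ q)) ∧ p = False ∧ False = False
They differ because Weak Kleene logic and Kleene's strong three-valued logic K3 treat undefined differently under the binary connectives.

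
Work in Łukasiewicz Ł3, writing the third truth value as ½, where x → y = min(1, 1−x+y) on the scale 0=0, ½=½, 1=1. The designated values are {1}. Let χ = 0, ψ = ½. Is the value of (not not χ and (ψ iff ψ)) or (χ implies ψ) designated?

Yes

not χ = not 0 = 1
not not χ = not 1 = 0
ψ iff ψ = ½ iff ½ = 1  [1 − |½−½|]
not not χ and (ψ iff ψ) = 0 and 1 = 0
χ implies ψ = 0 implies ½ = 1
(not not χ and (ψ iff ψ)) or (χ implies ψ) = 0 or 1 = 1
1 ∈ {1}.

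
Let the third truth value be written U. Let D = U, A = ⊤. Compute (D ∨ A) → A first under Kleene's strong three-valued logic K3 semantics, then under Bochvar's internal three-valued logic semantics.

⊤; U

In Kleene's strong three-valued logic K3: D ∨ A = U ∨ ⊤ = ⊤
(D ∨ A) → A = ⊤ → ⊤ = ⊤
In Bochvar's internal three-valued logic: D ∨ A = U ∨ ⊤ = U
(D ∨ A) → A = U → ⊤ = U
They differ because Kleene's strong three-valued logic K3 and Bochvar's internal three-valued logic treat U differently under the binary connectives.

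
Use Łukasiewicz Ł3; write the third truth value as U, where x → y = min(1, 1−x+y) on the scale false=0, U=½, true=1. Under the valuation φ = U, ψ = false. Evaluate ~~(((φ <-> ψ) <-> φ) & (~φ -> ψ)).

U

φ <-> ψ = U <-> false = U  [1 − |½−0|]
(φ <-> ψ) <-> φ = U <-> U = true
~φ = ~U = U
~φ -> ψ = U -> false = U
((φ <-> ψ) <-> φ) & (~φ -> ψ) = true & U = U
~(((φ <-> ψ) <-> φ) & (~φ -> ψ)) = ~U = U
~~(((φ <-> ψ) <-> φ) & (~φ -> ψ)) = ~U = U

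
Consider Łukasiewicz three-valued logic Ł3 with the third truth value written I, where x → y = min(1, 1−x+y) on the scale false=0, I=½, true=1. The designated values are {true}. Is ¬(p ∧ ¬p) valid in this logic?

No

Countermodel: p=I gives I, which is not designated.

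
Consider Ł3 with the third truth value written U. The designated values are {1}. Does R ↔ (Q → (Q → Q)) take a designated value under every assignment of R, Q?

No

Countermodel: R=U, Q=1 gives U, which is not designated.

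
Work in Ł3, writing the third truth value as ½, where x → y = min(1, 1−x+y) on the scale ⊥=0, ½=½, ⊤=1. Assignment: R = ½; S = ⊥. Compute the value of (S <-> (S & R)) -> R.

S & R = ⊥ & ½ = ⊥
S <-> (S & R) = ⊥ <-> ⊥ = ⊤
(S <-> (S & R)) -> R = ⊤ -> ½ = ½  [min(1, 1−1+½)]

½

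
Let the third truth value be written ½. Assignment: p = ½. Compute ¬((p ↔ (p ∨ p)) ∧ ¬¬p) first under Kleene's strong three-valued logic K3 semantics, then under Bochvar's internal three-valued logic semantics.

In Kleene's strong three-valued logic K3: p ∨ p = ½ ∨ ½ = ½
p ↔ (p ∨ p) = ½ ↔ ½ = ½
¬p = ¬½ = ½
¬¬p = ¬½ = ½
(p ↔ (p ∨ p)) ∧ ¬¬p = ½ ∧ ½ = ½
¬((p ↔ (p ∨ p)) ∧ ¬¬p) = ¬½ = ½
In Bochvar's internal three-valued logic: p ∨ p = ½ ∨ ½ = ½
p ↔ (p ∨ p) = ½ ↔ ½ = ½
¬p = ¬½ = ½
¬¬p = ¬½ = ½
(p ↔ (p ∨ p)) ∧ ¬¬p = ½ ∧ ½ = ½
¬((p ↔ (p ∨ p)) ∧ ¬¬p) = ¬½ = ½

½; ½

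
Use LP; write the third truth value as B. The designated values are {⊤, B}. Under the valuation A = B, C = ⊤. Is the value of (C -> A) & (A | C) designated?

C -> A = ⊤ -> B = B  [~⊤ | B]
A | C = B | ⊤ = ⊤
(C -> A) & (A | C) = B & ⊤ = B
B ∈ {⊤, B}.

Yes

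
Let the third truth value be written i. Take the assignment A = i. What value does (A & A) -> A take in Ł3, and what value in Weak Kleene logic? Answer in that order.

1; i

In Ł3: A & A = i & i = i
(A & A) -> A = i -> i = 1  [min(1, 1−½+½)]
In Weak Kleene logic: A & A = i & i = i
(A & A) -> A = i -> i = i  [any arg is the third value ⇒ result is the third value]
They differ because Ł3 and Weak Kleene logic treat i differently under the binary connectives.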